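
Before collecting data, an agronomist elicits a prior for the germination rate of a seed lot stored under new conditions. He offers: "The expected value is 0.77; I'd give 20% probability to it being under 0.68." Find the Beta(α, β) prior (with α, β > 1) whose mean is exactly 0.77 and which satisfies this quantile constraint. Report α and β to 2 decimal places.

With mean 0.77 fixed, write α = 0.77s, β = 0.23s where s = α+β.
Need P(θ < 0.68) = 0.2 under Beta(0.77s, 0.23s). Normal approximation: (q−m)/√(m(1−m)/s) ≈ z_{0.2} = -0.842, so s ≈ 0.77·0.23·(-0.842)²/(0.68−0.77)² = 15.5.
At s = 15.5: P(θ<0.68) ≈ 0.190. Adjusting to match 0.2 gives s ≈ 13.91.
So α = 0.77·13.91 ≈ 10.71, β = 0.23·13.91 ≈ 3.20.

α ≈ 10.71, β ≈ 3.20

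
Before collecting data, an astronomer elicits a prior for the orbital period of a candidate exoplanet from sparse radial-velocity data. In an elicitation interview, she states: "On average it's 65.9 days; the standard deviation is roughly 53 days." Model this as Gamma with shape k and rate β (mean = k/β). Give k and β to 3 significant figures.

k ≈ 1.55, β ≈ 0.0235

For Gamma(k, rate β): mean = k/β, variance = k/β², so CV = 1/√k.
CV = SD/mean = 53/65.9 = 0.8042, hence k = 1/CV² = 1.55.
Then β = k/mean = 1.55/65.9 = 0.0235.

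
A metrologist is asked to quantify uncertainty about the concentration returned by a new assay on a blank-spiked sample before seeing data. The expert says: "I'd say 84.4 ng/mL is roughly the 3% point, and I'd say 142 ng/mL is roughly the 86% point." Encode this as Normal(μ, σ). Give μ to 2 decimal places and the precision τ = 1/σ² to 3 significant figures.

μ = 120.99, τ = 0.00264

The p-quantile of Normal(μ,σ) is μ + z_p·σ, with z_{0.03} = -1.881 and z_{0.86} = 1.08.
Eliminate σ: μ = (z₂·x₁ − z₁·x₂)/(z₂ − z₁) = (1.08·84.4 − (-1.881)·142)/2.961 = 120.99.
Then σ = (x₂ − x₁)/(z₂ − z₁) = (142 − 84.4)/2.961 = 19.45.
Precision τ = 1/σ² = 1/19.45² = 0.00264.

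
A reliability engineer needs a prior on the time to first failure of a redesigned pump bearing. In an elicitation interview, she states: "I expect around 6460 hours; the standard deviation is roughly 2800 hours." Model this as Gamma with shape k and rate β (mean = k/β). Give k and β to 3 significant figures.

k ≈ 5.32, β ≈ 0.000824

For Gamma(k, rate β): mean = k/β, variance = k/β², so CV = 1/√k.
CV = SD/mean = 2800/6460 = 0.4334, hence k = 1/CV² = 5.32.
Then β = k/mean = 5.32/6460 = 0.000824.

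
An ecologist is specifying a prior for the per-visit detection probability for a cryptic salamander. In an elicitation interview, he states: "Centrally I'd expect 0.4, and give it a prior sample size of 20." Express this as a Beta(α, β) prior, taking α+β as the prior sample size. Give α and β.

Under the effective-sample-size interpretation, Beta(α, β) has prior mean α/(α+β) and prior sample size α+β.
So α+β = 20 and α/(α+β) = 0.4, giving α = 0.4·20 = 8 and β = 20 − 8 = 12.

α = 8, β = 12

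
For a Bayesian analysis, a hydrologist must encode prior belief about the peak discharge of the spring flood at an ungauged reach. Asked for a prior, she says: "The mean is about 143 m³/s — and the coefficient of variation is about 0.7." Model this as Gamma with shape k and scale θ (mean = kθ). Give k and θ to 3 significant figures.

For Gamma(k, scale θ): mean = kθ, variance = kθ², so CV = 1/√k.
CV = 0.7, hence k = 1/CV² = 2.04.
Then θ = mean/k = 143/2.04 = 70.1.

k ≈ 2.04, θ ≈ 70.1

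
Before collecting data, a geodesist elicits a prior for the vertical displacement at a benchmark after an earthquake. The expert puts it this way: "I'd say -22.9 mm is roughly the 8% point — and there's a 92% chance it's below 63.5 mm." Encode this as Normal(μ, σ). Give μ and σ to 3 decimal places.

μ = 20.300, σ = 30.746

The p-quantile of Normal(μ,σ) is μ + z_p·σ, with z_{0.08} = -1.405 and z_{0.92} = 1.405.
Eliminate σ: μ = (z₂·x₁ − z₁·x₂)/(z₂ − z₁) = (1.405·-22.9 − (-1.405)·63.5)/2.81 = 20.300.
Then σ = (x₂ − x₁)/(z₂ − z₁) = (63.5 − -22.9)/2.81 = 30.746.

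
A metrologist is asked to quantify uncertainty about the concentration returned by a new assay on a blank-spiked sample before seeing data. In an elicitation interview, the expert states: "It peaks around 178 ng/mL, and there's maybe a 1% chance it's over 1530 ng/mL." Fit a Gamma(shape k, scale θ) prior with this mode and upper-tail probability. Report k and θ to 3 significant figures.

k ≈ 1.71, θ ≈ 252

Gamma(k,θ) with k>1 has mode (k−1)θ, so θ = 178/(k−1).
Need P(X < 1530) = 0.99 with θ tied to k this way. Start at k = 2, θ = 178: P(X<1530) ≈ 0.998.
Too high — lower k to spread out. Iterating converges to k ≈ 1.71.
Then θ = 178/(1.71−1) ≈ 252.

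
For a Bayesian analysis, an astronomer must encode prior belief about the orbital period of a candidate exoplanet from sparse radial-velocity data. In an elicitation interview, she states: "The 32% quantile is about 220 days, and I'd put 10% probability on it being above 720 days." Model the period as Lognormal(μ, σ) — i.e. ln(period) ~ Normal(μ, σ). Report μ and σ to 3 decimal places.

If T ~ Lognormal(μ,σ) then ln T ~ Normal(μ,σ), so the p-quantile of ln T is μ + z_p·σ.
ln(220) = 5.394 and ln(720) = 6.579; z_{0.32} = -0.4677, z_{0.9} = 1.282.
σ = (6.579 − 5.394)/(1.282 − (-0.4677)) = 0.678.
μ = 5.394 − (-0.4677)·0.678 = 5.711.

μ ≈ 5.711, σ ≈ 0.678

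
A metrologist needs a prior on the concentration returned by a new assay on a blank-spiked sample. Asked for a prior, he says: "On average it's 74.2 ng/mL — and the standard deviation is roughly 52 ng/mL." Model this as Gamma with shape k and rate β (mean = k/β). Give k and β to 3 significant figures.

For Gamma(k, rate β): mean = k/β, variance = k/β², so CV = 1/√k.
CV = SD/mean = 52/74.2 = 0.7008, hence k = 1/CV² = 2.04.
Then β = k/mean = 2.04/74.2 = 0.0274.

k ≈ 2.04, β ≈ 0.0274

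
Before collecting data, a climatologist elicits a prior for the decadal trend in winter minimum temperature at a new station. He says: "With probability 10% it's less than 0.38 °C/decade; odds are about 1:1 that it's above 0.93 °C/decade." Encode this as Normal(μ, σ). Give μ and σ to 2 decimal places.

For Normal(μ,σ), the p-quantile is μ + z_p·σ. Here z_{0.1} = -1.282, z_{0.5} = 0.
So 0.38 = μ − 1.282σ and 0.93 = μ + 0σ.
Subtracting: σ = (0.93 − 0.38)/(0 − (-1.282)) = 0.43.
Then μ = 0.38 − (-1.282)·0.43 = 0.93.

μ = 0.93, σ = 0.43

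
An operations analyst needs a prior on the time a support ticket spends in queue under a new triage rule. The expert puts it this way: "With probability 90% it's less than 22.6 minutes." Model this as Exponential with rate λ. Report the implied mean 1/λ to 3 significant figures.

P(T < 22.6) = 1 − e^(−λ·22.6) = 0.9, so λ = −ln(1−0.9)/22.6 = −ln(0.1)/22.6 = 0.102.
Mean = 1/λ = 9.82 minutes.

mean ≈ 9.82 minutes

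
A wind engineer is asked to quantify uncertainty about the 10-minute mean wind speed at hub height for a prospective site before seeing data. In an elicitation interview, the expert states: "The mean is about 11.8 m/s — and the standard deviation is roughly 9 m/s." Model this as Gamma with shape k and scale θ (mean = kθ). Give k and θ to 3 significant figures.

k ≈ 1.72, θ ≈ 6.86

For Gamma(k, scale θ): mean = kθ, variance = kθ², so CV = 1/√k.
CV = SD/mean = 9/11.8 = 0.7627, hence k = 1/CV² = 1.72.
Then θ = mean/k = 11.8/1.72 = 6.86.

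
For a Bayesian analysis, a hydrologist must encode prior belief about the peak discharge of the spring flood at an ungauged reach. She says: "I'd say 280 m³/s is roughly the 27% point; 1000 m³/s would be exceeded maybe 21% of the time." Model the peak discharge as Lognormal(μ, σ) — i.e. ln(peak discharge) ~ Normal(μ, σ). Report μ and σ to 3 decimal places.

If T ~ Lognormal(μ,σ) then ln T ~ Normal(μ,σ), so the p-quantile of ln T is μ + z_p·σ.
ln(280) = 5.635 and ln(1000) = 6.908; z_{0.27} = -0.6128, z_{0.79} = 0.8064.
σ = (6.908 − 5.635)/(0.8064 − (-0.6128)) = 0.897.
μ = 5.635 − (-0.6128)·0.897 = 6.184.

μ ≈ 6.184, σ ≈ 0.897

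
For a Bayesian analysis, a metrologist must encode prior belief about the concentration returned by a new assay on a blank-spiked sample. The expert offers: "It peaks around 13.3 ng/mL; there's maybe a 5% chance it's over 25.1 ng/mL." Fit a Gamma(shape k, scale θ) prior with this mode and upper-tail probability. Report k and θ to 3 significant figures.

k ≈ 7.89, θ ≈ 1.93

Gamma(k,θ) with k>1 has mode (k−1)θ, so θ = 13.3/(k−1).
Need P(X < 25.1) = 0.95 with θ tied to k this way. Start at k = 2, θ = 13.3: P(X<25.1) ≈ 0.563.
Too low — raise k to concentrate. Iterating converges to k ≈ 7.89.
Then θ = 13.3/(7.89−1) ≈ 1.93.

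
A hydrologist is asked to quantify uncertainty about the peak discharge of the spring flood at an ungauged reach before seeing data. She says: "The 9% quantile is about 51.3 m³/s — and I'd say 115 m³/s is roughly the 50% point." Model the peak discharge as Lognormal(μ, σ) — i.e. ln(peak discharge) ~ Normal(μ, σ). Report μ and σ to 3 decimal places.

If T ~ Lognormal(μ,σ) then ln T ~ Normal(μ,σ), so the p-quantile of ln T is μ + z_p·σ.
ln(51.3) = 3.938 and ln(115) = 4.745; z_{0.09} = -1.341, z_{0.5} = 0.
σ = (4.745 − 3.938)/(0 − (-1.341)) = 0.602.
μ = 3.938 − (-1.341)·0.602 = 4.745.

μ ≈ 4.745, σ ≈ 0.602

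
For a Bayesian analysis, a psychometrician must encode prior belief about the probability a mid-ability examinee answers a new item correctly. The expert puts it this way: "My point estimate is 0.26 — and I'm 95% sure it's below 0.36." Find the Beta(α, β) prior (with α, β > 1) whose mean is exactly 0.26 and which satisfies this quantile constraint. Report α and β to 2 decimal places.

With mean 0.26 fixed, write α = 0.26s, β = 0.74s where s = α+β.
Need P(θ < 0.36) = 0.95 under Beta(0.26s, 0.74s). Normal approximation: (q−m)/√(m(1−m)/s) ≈ z_{0.95} = 1.64, so s ≈ 0.26·0.74·(1.64)²/(0.36−0.26)² = 52.1.
At s = 52.1: P(θ<0.36) ≈ 0.943. Adjusting to match 0.95 gives s ≈ 56.38.
So α = 0.26·56.38 ≈ 14.66, β = 0.74·56.38 ≈ 41.72.

α ≈ 14.66, β ≈ 41.72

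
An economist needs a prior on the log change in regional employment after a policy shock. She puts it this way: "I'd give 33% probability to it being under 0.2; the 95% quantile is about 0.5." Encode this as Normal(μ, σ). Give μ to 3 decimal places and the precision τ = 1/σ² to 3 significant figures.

The p-quantile of Normal(μ,σ) is μ + z_p·σ, with z_{0.33} = -0.4399 and z_{0.95} = 1.645.
Eliminate σ: μ = (z₂·x₁ − z₁·x₂)/(z₂ − z₁) = (1.645·0.2 − (-0.4399)·0.5)/2.085 = 0.263.
Then σ = (x₂ − x₁)/(z₂ − z₁) = (0.5 − 0.2)/2.085 = 0.144.
Precision τ = 1/σ² = 1/0.1439² = 48.3.

μ = 0.263, τ = 48.3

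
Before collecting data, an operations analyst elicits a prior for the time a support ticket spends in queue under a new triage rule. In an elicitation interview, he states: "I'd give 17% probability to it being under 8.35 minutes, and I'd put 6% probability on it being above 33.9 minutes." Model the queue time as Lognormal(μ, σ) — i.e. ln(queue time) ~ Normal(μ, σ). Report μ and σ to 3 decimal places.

If T ~ Lognormal(μ,σ) then ln T ~ Normal(μ,σ), so the p-quantile of ln T is μ + z_p·σ.
ln(8.35) = 2.122 and ln(33.9) = 3.523; z_{0.17} = -0.9542, z_{0.94} = 1.555.
σ = (3.523 − 2.122)/(1.555 − (-0.9542)) = 0.558.
μ = 2.122 − (-0.9542)·0.558 = 2.655.

μ ≈ 2.655, σ ≈ 0.558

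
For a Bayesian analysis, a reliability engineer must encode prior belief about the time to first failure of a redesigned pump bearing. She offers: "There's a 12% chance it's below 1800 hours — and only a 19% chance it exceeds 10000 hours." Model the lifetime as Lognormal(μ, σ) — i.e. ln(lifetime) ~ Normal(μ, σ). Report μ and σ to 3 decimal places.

μ ≈ 8.477, σ ≈ 0.835

If T ~ Lognormal(μ,σ) then ln T ~ Normal(μ,σ), so the p-quantile of ln T is μ + z_p·σ.
ln(1800) = 7.496 and ln(10000) = 9.21; z_{0.12} = -1.175, z_{0.81} = 0.8779.
σ = (9.21 − 7.496)/(0.8779 − (-1.175)) = 0.835.
μ = 7.496 − (-1.175)·0.835 = 8.477.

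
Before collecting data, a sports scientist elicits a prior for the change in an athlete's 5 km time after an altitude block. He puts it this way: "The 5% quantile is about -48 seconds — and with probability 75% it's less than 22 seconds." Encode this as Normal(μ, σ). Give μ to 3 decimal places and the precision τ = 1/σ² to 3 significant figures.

For Normal(μ,σ), the p-quantile is μ + z_p·σ. Here z_{0.05} = -1.645, z_{0.75} = 0.6745.
So -48 = μ − 1.645σ and 22 = μ + 0.6745σ.
Subtracting: σ = (22 − -48)/(0.6745 − (-1.645)) = 30.181.
Then μ = -48 − (-1.645)·30.181 = 1.643.
Precision τ = 1/σ² = 1/30.18² = 0.0011.

μ = 1.643, τ = 0.0011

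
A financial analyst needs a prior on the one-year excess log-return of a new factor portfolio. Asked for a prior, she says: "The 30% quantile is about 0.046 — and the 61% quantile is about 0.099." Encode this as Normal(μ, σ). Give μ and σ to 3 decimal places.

For Normal(μ,σ), the p-quantile is μ + z_p·σ. Here z_{0.3} = -0.5244, z_{0.61} = 0.2793.
So 0.046 = μ − 0.5244σ and 0.099 = μ + 0.2793σ.
Subtracting: σ = (0.099 − 0.046)/(0.2793 − (-0.5244)) = 0.066.
Then μ = 0.046 − (-0.5244)·0.066 = 0.081.

μ = 0.081, σ = 0.066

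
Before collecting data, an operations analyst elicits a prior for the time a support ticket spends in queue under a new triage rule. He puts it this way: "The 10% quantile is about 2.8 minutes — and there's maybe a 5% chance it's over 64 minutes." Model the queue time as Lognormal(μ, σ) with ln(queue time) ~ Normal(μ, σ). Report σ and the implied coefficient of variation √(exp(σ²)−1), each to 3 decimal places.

σ ≈ 1.069, CV ≈ 1.462

If T ~ Lognormal(μ,σ) then ln T ~ Normal(μ,σ), so the p-quantile of ln T is μ + z_p·σ.
ln(2.8) = 1.03 and ln(64) = 4.159; z_{0.1} = -1.282, z_{0.95} = 1.645.
σ = (4.159 − 1.03)/(1.645 − (-1.282)) = 1.069.
μ = 1.03 − (-1.282)·1.069 = 2.400.
CV = √(exp(σ²)−1) = √(exp(1.1434)−1) = 1.462.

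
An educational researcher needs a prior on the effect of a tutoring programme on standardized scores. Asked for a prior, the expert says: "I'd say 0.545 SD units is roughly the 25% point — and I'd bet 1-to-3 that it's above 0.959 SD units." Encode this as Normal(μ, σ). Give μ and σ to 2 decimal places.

The p-quantile of Normal(μ,σ) is μ + z_p·σ, with z_{0.25} = -0.6745 and z_{0.75} = 0.6745.
Eliminate σ: μ = (z₂·x₁ − z₁·x₂)/(z₂ − z₁) = (0.6745·0.545 − (-0.6745)·0.959)/1.349 = 0.75.
Then σ = (x₂ − x₁)/(z₂ − z₁) = (0.959 − 0.545)/1.349 = 0.31.

μ = 0.75, σ = 0.31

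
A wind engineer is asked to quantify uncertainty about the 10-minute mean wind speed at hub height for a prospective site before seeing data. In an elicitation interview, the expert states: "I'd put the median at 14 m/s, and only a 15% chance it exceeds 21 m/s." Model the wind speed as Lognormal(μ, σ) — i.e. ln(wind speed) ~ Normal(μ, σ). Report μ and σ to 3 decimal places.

μ ≈ 2.639, σ ≈ 0.391

If T ~ Lognormal(μ,σ) then ln T ~ Normal(μ,σ), so the p-quantile of ln T is μ + z_p·σ.
ln(14) = 2.639 and ln(21) = 3.045; z_{0.5} = 0, z_{0.85} = 1.036.
σ = (3.045 − 2.639)/(1.036 − (0)) = 0.391.
μ = 2.639 − (0)·0.391 = 2.639.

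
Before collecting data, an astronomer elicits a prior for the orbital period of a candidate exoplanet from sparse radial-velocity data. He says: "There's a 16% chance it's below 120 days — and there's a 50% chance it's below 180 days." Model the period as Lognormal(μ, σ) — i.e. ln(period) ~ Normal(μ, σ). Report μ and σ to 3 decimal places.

If T ~ Lognormal(μ,σ) then ln T ~ Normal(μ,σ), so the p-quantile of ln T is μ + z_p·σ.
ln(120) = 4.787 and ln(180) = 5.193; z_{0.16} = -0.9945, z_{0.5} = 0.
σ = (5.193 − 4.787)/(0 − (-0.9945)) = 0.408.
μ = 4.787 − (-0.9945)·0.408 = 5.193.

μ ≈ 5.193, σ ≈ 0.408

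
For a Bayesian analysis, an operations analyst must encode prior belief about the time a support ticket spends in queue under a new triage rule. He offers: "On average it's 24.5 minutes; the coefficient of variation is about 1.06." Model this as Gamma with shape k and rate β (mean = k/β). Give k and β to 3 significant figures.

k ≈ 0.89, β ≈ 0.0363

For Gamma(k, rate β): mean = k/β, variance = k/β², so CV = 1/√k.
CV = 1.06, hence k = 1/CV² = 0.89.
Then β = k/mean = 0.89/24.5 = 0.0363.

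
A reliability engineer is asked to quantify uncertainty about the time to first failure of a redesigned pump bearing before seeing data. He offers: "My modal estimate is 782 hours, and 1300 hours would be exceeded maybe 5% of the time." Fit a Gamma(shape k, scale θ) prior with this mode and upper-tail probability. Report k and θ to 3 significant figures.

k ≈ 11.8, θ ≈ 72.3

Gamma(k,θ) with k>1 has mode (k−1)θ, so θ = 782/(k−1).
Need P(X < 1300) = 0.95 with θ tied to k this way. Start at k = 2, θ = 782: P(X<1300) ≈ 0.495.
Too low — raise k to concentrate. Iterating converges to k ≈ 11.8.
Then θ = 782/(11.8−1) ≈ 72.3.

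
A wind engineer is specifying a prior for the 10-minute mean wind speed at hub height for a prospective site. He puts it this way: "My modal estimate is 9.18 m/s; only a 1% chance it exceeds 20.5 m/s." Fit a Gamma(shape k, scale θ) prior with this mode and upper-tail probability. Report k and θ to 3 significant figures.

Gamma(k,θ) with k>1 has mode (k−1)θ, so θ = 9.18/(k−1).
Need P(X < 20.5) = 0.99 with θ tied to k this way. Start at k = 2, θ = 9.18: P(X<20.5) ≈ 0.653.
Too low — raise k to concentrate. Iterating converges to k ≈ 8.45.
Then θ = 9.18/(8.45−1) ≈ 1.23.

k ≈ 8.45, θ ≈ 1.23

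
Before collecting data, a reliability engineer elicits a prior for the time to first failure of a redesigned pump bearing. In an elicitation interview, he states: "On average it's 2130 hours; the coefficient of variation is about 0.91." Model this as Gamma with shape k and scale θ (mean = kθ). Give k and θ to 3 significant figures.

For Gamma(k, scale θ): mean = kθ, variance = kθ², so CV = 1/√k.
CV = 0.91, hence k = 1/CV² = 1.21.
Then θ = mean/k = 2130/1.21 = 1760.

k ≈ 1.21, θ ≈ 1760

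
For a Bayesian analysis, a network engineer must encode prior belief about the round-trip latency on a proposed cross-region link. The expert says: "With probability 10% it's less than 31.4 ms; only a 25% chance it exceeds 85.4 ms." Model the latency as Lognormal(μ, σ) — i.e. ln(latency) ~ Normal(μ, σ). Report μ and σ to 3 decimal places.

If T ~ Lognormal(μ,σ) then ln T ~ Normal(μ,σ), so the p-quantile of ln T is μ + z_p·σ.
ln(31.4) = 3.447 and ln(85.4) = 4.447; z_{0.1} = -1.282, z_{0.75} = 0.6745.
σ = (4.447 − 3.447)/(0.6745 − (-1.282)) = 0.512.
μ = 3.447 − (-1.282)·0.512 = 4.102.

μ ≈ 4.102, σ ≈ 0.512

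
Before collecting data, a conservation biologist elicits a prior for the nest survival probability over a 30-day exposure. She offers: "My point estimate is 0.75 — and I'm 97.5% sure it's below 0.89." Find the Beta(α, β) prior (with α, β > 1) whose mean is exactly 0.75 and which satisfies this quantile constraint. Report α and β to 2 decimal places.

With mean 0.75 fixed, write α = 0.75s, β = 0.25s where s = α+β.
Need P(θ < 0.89) = 0.975 under Beta(0.75s, 0.25s). Normal approximation: (q−m)/√(m(1−m)/s) ≈ z_{0.975} = 1.96, so s ≈ 0.75·0.25·(1.96)²/(0.89−0.75)² = 36.7.
At s = 36.7: P(θ<0.89) ≈ 0.989. Adjusting to match 0.975 gives s ≈ 27.44.
So α = 0.75·27.44 ≈ 20.58, β = 0.25·27.44 ≈ 6.86.

α ≈ 20.58, β ≈ 6.86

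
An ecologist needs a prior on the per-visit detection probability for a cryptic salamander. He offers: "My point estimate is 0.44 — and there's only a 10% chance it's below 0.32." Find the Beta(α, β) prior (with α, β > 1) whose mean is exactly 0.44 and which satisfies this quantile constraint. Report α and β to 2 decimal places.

α ≈ 12.01, β ≈ 15.28

With mean 0.44 fixed, write α = 0.44s, β = 0.56s where s = α+β.
Need P(θ < 0.32) = 0.1 under Beta(0.44s, 0.56s). Normal approximation: (q−m)/√(m(1−m)/s) ≈ z_{0.1} = -1.28, so s ≈ 0.44·0.56·(-1.28)²/(0.32−0.44)² = 28.1.
At s = 28.1: P(θ<0.32) ≈ 0.097. Adjusting to match 0.1 gives s ≈ 27.29.
So α = 0.44·27.29 ≈ 12.01, β = 0.56·27.29 ≈ 15.28.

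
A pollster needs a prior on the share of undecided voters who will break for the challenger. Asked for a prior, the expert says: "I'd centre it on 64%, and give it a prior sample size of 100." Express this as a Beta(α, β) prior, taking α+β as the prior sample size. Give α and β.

α = 64, β = 36

Under the effective-sample-size interpretation, Beta(α, β) has prior mean α/(α+β) and prior sample size α+β.
So α+β = 100 and α/(α+β) = 0.64, giving α = 0.64·100 = 64 and β = 100 − 64 = 36.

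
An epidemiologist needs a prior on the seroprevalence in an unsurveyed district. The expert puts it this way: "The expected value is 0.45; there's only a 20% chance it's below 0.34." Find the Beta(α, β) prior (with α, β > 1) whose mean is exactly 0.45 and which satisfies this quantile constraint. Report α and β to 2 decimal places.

With mean 0.45 fixed, write α = 0.45s, β = 0.55s where s = α+β.
Need P(θ < 0.34) = 0.2 under Beta(0.45s, 0.55s). Normal approximation: (q−m)/√(m(1−m)/s) ≈ z_{0.2} = -0.842, so s ≈ 0.45·0.55·(-0.842)²/(0.34−0.45)² = 14.5.
At s = 14.5: P(θ<0.34) ≈ 0.202. Adjusting to match 0.2 gives s ≈ 14.76.
So α = 0.45·14.76 ≈ 6.64, β = 0.55·14.76 ≈ 8.12.

α ≈ 6.64, β ≈ 8.12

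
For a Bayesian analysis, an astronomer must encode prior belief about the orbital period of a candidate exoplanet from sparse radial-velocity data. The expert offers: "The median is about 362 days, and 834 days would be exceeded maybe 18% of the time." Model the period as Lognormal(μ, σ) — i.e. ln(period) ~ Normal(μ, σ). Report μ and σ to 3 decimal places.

μ ≈ 5.892, σ ≈ 0.912

If T ~ Lognormal(μ,σ) then ln T ~ Normal(μ,σ), so the p-quantile of ln T is μ + z_p·σ.
ln(362) = 5.892 and ln(834) = 6.726; z_{0.5} = 0, z_{0.82} = 0.9154.
σ = (6.726 − 5.892)/(0.9154 − (0)) = 0.912.
μ = 5.892 − (0)·0.912 = 5.892.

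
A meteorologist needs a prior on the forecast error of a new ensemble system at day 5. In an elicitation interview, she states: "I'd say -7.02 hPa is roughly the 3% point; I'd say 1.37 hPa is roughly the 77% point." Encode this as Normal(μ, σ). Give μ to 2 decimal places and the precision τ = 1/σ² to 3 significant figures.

μ = -1.00, τ = 0.0975

For Normal(μ,σ), the p-quantile is μ + z_p·σ. Here z_{0.03} = -1.881, z_{0.77} = 0.7388.
So -7.02 = μ − 1.881σ and 1.37 = μ + 0.7388σ.
Subtracting: σ = (1.37 − -7.02)/(0.7388 − (-1.881)) = 3.20.
Then μ = -7.02 − (-1.881)·3.20 = -1.00.
Precision τ = 1/σ² = 1/3.203² = 0.0975.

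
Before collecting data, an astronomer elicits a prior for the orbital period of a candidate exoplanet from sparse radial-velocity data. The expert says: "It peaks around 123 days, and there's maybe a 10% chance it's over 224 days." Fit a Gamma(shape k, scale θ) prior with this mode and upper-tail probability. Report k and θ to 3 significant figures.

k ≈ 6.3, θ ≈ 23.2

Gamma(k,θ) with k>1 has mode (k−1)θ, so θ = 123/(k−1).
Need P(X < 224) = 0.9 with θ tied to k this way. Start at k = 2, θ = 123: P(X<224) ≈ 0.543.
Too low — raise k to concentrate. Iterating converges to k ≈ 6.3.
Then θ = 123/(6.3−1) ≈ 23.2.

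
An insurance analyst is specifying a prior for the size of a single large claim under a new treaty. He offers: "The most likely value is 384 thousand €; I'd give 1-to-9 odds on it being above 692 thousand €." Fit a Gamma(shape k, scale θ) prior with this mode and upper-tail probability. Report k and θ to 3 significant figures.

k ≈ 6.49, θ ≈ 69.9

Gamma(k,θ) with k>1 has mode (k−1)θ, so θ = 384/(k−1).
Need P(X < 692) = 0.9 with θ tied to k this way. Start at k = 2, θ = 384: P(X<692) ≈ 0.538.
Too low — raise k to concentrate. Iterating converges to k ≈ 6.49.
Then θ = 384/(6.49−1) ≈ 69.9.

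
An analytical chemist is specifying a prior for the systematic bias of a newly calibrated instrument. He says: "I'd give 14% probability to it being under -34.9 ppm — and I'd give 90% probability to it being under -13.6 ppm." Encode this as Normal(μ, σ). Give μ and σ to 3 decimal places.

μ = -25.157, σ = 9.018

The p-quantile of Normal(μ,σ) is μ + z_p·σ, with z_{0.14} = -1.08 and z_{0.9} = 1.282.
Eliminate σ: μ = (z₂·x₁ − z₁·x₂)/(z₂ − z₁) = (1.282·-34.9 − (-1.08)·-13.6)/2.362 = -25.157.
Then σ = (x₂ − x₁)/(z₂ − z₁) = (-13.6 − -34.9)/2.362 = 9.018.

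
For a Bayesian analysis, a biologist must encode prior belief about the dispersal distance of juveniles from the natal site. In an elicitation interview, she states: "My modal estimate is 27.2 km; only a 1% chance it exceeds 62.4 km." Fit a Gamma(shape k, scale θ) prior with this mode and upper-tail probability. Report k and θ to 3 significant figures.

k ≈ 7.93, θ ≈ 3.92

Gamma(k,θ) with k>1 has mode (k−1)θ, so θ = 27.2/(k−1).
Need P(X < 62.4) = 0.99 with θ tied to k this way. Start at k = 2, θ = 27.2: P(X<62.4) ≈ 0.668.
Too low — raise k to concentrate. Iterating converges to k ≈ 7.93.
Then θ = 27.2/(7.93−1) ≈ 3.92.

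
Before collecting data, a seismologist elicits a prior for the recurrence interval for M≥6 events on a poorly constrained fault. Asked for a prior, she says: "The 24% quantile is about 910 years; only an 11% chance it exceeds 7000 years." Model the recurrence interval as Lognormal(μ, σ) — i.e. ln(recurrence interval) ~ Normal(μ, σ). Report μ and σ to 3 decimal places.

If T ~ Lognormal(μ,σ) then ln T ~ Normal(μ,σ), so the p-quantile of ln T is μ + z_p·σ.
ln(910) = 6.813 and ln(7000) = 8.854; z_{0.24} = -0.7063, z_{0.89} = 1.227.
σ = (8.854 − 6.813)/(1.227 − (-0.7063)) = 1.056.
μ = 6.813 − (-0.7063)·1.056 = 7.559.

μ ≈ 7.559, σ ≈ 1.056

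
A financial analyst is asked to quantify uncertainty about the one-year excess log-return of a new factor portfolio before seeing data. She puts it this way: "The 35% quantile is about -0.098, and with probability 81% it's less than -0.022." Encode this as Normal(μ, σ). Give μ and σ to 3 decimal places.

μ = -0.075, σ = 0.060

For Normal(μ,σ), the p-quantile is μ + z_p·σ. Here z_{0.35} = -0.3853, z_{0.81} = 0.8779.
So -0.098 = μ − 0.3853σ and -0.022 = μ + 0.8779σ.
Subtracting: σ = (-0.022 − -0.098)/(0.8779 − (-0.3853)) = 0.060.
Then μ = -0.098 − (-0.3853)·0.060 = -0.075.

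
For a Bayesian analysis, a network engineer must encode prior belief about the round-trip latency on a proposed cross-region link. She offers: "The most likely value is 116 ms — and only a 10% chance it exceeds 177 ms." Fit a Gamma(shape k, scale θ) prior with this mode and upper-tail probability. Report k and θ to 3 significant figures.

k ≈ 11.4, θ ≈ 11.1

Gamma(k,θ) with k>1 has mode (k−1)θ, so θ = 116/(k−1).
Need P(X < 177) = 0.9 with θ tied to k this way. Start at k = 2, θ = 116: P(X<177) ≈ 0.451.
Too low — raise k to concentrate. Iterating converges to k ≈ 11.4.
Then θ = 116/(11.4−1) ≈ 11.1.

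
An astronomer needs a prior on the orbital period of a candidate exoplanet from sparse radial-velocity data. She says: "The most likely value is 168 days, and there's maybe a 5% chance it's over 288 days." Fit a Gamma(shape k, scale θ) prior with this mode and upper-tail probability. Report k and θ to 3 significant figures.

Gamma(k,θ) with k>1 has mode (k−1)θ, so θ = 168/(k−1).
Need P(X < 288) = 0.95 with θ tied to k this way. Start at k = 2, θ = 168: P(X<288) ≈ 0.511.
Too low — raise k to concentrate. Iterating converges to k ≈ 10.6.
Then θ = 168/(10.6−1) ≈ 17.5.

k ≈ 10.6, θ ≈ 17.5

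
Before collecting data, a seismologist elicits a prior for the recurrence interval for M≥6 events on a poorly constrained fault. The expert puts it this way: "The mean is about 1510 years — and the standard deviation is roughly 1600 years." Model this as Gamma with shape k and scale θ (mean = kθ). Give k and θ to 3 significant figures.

k ≈ 0.891, θ ≈ 1700

For Gamma(k, scale θ): mean = kθ, variance = kθ², so CV = 1/√k.
CV = SD/mean = 1600/1510 = 1.06, hence k = 1/CV² = 0.891.
Then θ = mean/k = 1510/0.891 = 1700.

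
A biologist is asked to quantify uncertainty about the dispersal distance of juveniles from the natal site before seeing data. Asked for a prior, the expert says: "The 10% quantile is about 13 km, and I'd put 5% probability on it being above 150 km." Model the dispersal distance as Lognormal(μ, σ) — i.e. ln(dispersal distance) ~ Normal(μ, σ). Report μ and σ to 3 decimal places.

μ ≈ 3.636, σ ≈ 0.836

If T ~ Lognormal(μ,σ) then ln T ~ Normal(μ,σ), so the p-quantile of ln T is μ + z_p·σ.
ln(13) = 2.565 and ln(150) = 5.011; z_{0.1} = -1.282, z_{0.95} = 1.645.
σ = (5.011 − 2.565)/(1.645 − (-1.282)) = 0.836.
μ = 2.565 − (-1.282)·0.836 = 3.636.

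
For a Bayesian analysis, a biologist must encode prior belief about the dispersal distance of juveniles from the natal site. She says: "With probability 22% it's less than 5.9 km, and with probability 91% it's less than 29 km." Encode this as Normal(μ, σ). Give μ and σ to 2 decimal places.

The p-quantile of Normal(μ,σ) is μ + z_p·σ, with z_{0.22} = -0.7722 and z_{0.91} = 1.341.
Eliminate σ: μ = (z₂·x₁ − z₁·x₂)/(z₂ − z₁) = (1.341·5.9 − (-0.7722)·29)/2.113 = 14.34.
Then σ = (x₂ − x₁)/(z₂ − z₁) = (29 − 5.9)/2.113 = 10.93.

μ = 14.34, σ = 10.93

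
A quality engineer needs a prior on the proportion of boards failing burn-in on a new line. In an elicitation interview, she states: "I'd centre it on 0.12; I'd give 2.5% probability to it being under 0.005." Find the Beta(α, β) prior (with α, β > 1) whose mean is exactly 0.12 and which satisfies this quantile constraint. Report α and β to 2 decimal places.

α ≈ 1.14, β ≈ 8.34

With mean 0.12 fixed, write α = 0.12s, β = 0.88s where s = α+β.
Need P(θ < 0.005) = 0.025 under Beta(0.12s, 0.88s). Normal approximation: (q−m)/√(m(1−m)/s) ≈ z_{0.025} = -1.96, so s ≈ 0.12·0.88·(-1.96)²/(0.005−0.12)² = 30.7.
At s = 30.7: P(θ<0.005) ≈ 0.000. Adjusting to match 0.025 gives s ≈ 9.48.
So α = 0.12·9.48 ≈ 1.14, β = 0.88·9.48 ≈ 8.34.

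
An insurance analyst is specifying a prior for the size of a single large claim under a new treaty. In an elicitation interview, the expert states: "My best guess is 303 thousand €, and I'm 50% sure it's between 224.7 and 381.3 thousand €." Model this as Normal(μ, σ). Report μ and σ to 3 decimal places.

A symmetric 50% interval runs μ ± z·σ with z = 0.6745.
Half-width = 78.3, so σ = 78.3/0.6745 = 116.088.
μ is the stated best guess, 303.000.

μ = 303.000, σ = 116.088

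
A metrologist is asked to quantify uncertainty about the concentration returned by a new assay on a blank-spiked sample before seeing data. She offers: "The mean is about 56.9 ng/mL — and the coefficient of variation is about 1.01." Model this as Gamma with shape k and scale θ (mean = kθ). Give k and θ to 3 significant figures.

k ≈ 0.98, θ ≈ 58

For Gamma(k, scale θ): mean = kθ, variance = kθ², so CV = 1/√k.
CV = 1.01, hence k = 1/CV² = 0.98.
Then θ = mean/k = 56.9/0.98 = 58.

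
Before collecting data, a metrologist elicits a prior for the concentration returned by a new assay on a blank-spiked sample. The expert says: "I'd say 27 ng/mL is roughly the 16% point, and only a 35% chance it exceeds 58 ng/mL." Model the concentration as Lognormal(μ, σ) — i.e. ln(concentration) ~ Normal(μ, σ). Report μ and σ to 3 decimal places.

μ ≈ 3.847, σ ≈ 0.554

If T ~ Lognormal(μ,σ) then ln T ~ Normal(μ,σ), so the p-quantile of ln T is μ + z_p·σ.
ln(27) = 3.296 and ln(58) = 4.06; z_{0.16} = -0.9945, z_{0.65} = 0.3853.
σ = (4.06 − 3.296)/(0.3853 − (-0.9945)) = 0.554.
μ = 3.296 − (-0.9945)·0.554 = 3.847.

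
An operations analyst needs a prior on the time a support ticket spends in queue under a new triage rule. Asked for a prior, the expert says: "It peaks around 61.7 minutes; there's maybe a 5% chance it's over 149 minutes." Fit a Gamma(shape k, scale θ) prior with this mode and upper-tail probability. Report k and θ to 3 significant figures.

Gamma(k,θ) with k>1 has mode (k−1)θ, so θ = 61.7/(k−1).
Need P(X < 149) = 0.95 with θ tied to k this way. Start at k = 2, θ = 61.7: P(X<149) ≈ 0.695.
Too low — raise k to concentrate. Iterating converges to k ≈ 4.51.
Then θ = 61.7/(4.51−1) ≈ 17.6.

k ≈ 4.51, θ ≈ 17.6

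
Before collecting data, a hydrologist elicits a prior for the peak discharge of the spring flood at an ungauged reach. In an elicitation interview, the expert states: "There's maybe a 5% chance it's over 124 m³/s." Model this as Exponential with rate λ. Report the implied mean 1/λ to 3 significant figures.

P(T > 124.0) = e^(−λ·124.0) = 0.05, so λ = −ln(0.05)/124.0 = 0.0242.
Mean = 1/λ = 41.4 m³/s.

mean ≈ 41.4 m³/s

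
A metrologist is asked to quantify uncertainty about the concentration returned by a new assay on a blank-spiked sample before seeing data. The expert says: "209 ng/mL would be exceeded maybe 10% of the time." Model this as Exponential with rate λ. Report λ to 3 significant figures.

P(T > 209.0) = e^(−λ·209.0) = 0.1, so λ = −ln(0.1)/209.0 = 0.011.

λ ≈ 0.011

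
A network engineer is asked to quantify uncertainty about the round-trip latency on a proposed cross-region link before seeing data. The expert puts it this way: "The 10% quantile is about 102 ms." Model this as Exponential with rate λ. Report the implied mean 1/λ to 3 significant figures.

P(T < 102.0) = 1 − e^(−λ·102.0) = 0.1, so λ = −ln(1−0.1)/102.0 = −ln(0.9)/102.0 = 0.00103.
Mean = 1/λ = 968 ms.

mean ≈ 968 ms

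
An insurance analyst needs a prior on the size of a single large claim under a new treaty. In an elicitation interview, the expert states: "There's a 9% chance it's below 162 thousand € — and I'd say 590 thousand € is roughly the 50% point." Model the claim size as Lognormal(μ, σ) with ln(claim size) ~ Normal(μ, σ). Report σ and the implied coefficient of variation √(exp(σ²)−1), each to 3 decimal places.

σ ≈ 0.964, CV ≈ 1.238

If T ~ Lognormal(μ,σ) then ln T ~ Normal(μ,σ), so the p-quantile of ln T is μ + z_p·σ.
ln(162) = 5.088 and ln(590) = 6.38; z_{0.09} = -1.341, z_{0.5} = 0.
σ = (6.38 − 5.088)/(0 − (-1.341)) = 0.964.
μ = 5.088 − (-1.341)·0.964 = 6.380.
CV = √(exp(σ²)−1) = √(exp(0.9294)−1) = 1.238.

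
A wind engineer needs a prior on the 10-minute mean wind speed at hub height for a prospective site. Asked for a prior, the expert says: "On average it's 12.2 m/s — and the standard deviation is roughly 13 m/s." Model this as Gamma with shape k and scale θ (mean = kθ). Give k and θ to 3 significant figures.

k ≈ 0.881, θ ≈ 13.9

For Gamma(k, scale θ): mean = kθ, variance = kθ², so CV = 1/√k.
CV = SD/mean = 13/12.2 = 1.066, hence k = 1/CV² = 0.881.
Then θ = mean/k = 12.2/0.881 = 13.9.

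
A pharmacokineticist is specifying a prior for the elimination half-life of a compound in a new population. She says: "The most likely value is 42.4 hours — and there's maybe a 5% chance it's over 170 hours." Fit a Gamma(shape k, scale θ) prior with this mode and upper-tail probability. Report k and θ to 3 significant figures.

k ≈ 2.3, θ ≈ 32.5

Gamma(k,θ) with k>1 has mode (k−1)θ, so θ = 42.4/(k−1).
Need P(X < 170) = 0.95 with θ tied to k this way. Start at k = 2, θ = 42.4: P(X<170) ≈ 0.909.
Too low — raise k to concentrate. Iterating converges to k ≈ 2.3.
Then θ = 42.4/(2.3−1) ≈ 32.5.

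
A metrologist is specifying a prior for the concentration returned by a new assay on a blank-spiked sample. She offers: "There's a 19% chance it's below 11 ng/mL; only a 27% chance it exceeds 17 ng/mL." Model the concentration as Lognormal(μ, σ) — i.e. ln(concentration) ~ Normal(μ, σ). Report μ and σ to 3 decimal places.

μ ≈ 2.654, σ ≈ 0.292

If T ~ Lognormal(μ,σ) then ln T ~ Normal(μ,σ), so the p-quantile of ln T is μ + z_p·σ.
ln(11) = 2.398 and ln(17) = 2.833; z_{0.19} = -0.8779, z_{0.73} = 0.6128.
σ = (2.833 − 2.398)/(0.6128 − (-0.8779)) = 0.292.
μ = 2.398 − (-0.8779)·0.292 = 2.654.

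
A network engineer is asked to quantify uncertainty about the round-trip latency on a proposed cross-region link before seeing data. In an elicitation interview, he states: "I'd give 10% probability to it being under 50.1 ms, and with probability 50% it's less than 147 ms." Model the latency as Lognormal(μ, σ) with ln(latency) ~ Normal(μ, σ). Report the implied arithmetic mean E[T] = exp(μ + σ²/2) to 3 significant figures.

If T ~ Lognormal(μ,σ) then ln T ~ Normal(μ,σ), so the p-quantile of ln T is μ + z_p·σ.
ln(50.1) = 3.914 and ln(147) = 4.99; z_{0.1} = -1.282, z_{0.5} = 0.
σ = (4.99 − 3.914)/(0 − (-1.282)) = 0.840.
μ = 3.914 − (-1.282)·0.840 = 4.990.
E[T] = exp(μ + σ²/2) = exp(4.990 + 0.3527) = 209 ms.

E[T] ≈ 209 ms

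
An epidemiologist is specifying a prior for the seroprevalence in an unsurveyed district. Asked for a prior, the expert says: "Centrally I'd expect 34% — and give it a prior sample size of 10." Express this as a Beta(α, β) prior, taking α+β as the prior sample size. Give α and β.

Under the effective-sample-size interpretation, Beta(α, β) has prior mean α/(α+β) and prior sample size α+β.
So α+β = 10 and α/(α+β) = 0.34, giving α = 0.34·10 = 3.4 and β = 10 − 3.4 = 6.6.

α = 3.4, β = 6.6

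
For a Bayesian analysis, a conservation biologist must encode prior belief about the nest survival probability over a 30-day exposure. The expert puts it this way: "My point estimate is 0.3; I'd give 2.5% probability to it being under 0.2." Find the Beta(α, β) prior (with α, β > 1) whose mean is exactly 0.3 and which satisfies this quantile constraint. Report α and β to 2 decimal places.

α ≈ 21.34, β ≈ 49.80

With mean 0.3 fixed, write α = 0.3s, β = 0.7s where s = α+β.
Need P(θ < 0.2) = 0.025 under Beta(0.3s, 0.7s). Normal approximation: (q−m)/√(m(1−m)/s) ≈ z_{0.025} = -1.96, so s ≈ 0.3·0.7·(-1.96)²/(0.2−0.3)² = 80.7.
At s = 80.7: P(θ<0.2) ≈ 0.018. Adjusting to match 0.025 gives s ≈ 71.15.
So α = 0.3·71.15 ≈ 21.34, β = 0.7·71.15 ≈ 49.80.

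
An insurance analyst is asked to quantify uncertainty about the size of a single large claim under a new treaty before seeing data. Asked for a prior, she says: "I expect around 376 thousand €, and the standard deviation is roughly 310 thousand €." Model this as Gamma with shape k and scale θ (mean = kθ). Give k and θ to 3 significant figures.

k ≈ 1.47, θ ≈ 256

For Gamma(k, scale θ): mean = kθ, variance = kθ², so CV = 1/√k.
CV = SD/mean = 310/376 = 0.8245, hence k = 1/CV² = 1.47.
Then θ = mean/k = 376/1.47 = 256.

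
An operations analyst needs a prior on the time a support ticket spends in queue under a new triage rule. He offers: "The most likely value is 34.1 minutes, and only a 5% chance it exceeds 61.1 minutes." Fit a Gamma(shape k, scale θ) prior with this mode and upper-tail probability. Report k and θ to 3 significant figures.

Gamma(k,θ) with k>1 has mode (k−1)θ, so θ = 34.1/(k−1).
Need P(X < 61.1) = 0.95 with θ tied to k this way. Start at k = 2, θ = 34.1: P(X<61.1) ≈ 0.535.
Too low — raise k to concentrate. Iterating converges to k ≈ 9.19.
Then θ = 34.1/(9.19−1) ≈ 4.16.

k ≈ 9.19, θ ≈ 4.16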